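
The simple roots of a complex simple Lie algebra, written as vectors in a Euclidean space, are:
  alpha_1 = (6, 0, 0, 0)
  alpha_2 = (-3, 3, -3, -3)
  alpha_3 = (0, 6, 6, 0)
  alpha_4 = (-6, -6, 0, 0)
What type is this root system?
F4

Compute the Cartan integers a_ij = 2(alpha_i, alpha_j)/(alpha_j, alpha_j); the resulting 4x4 Cartan matrix is
[[2, -1, 0, -1], [-1, 2, 0, 0], [0, 0, 2, -1], [-2, 0, -1, 2]].
The roots have two lengths (squared-length ratio 2:1); the short ones are alpha_{1,2}. The associated Dynkin diagram is a chain of 4 nodes with a double edge between the middle two (F_4), so the type is F_4.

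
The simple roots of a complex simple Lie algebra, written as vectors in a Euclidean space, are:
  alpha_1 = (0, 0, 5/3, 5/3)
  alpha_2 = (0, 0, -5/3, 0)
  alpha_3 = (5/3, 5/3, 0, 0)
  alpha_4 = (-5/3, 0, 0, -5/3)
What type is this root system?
Compute the Cartan integers a_ij = 2(alpha_i, alpha_j)/(alpha_j, alpha_j); the resulting 4x4 Cartan matrix is
[[2, -2, 0, -1], [-1, 2, 0, 0], [0, 0, 2, -1], [-1, 0, -1, 2]].
The roots have two lengths (squared-length ratio 2:1); the short ones are alpha_{2}. The associated Dynkin diagram is a chain of 4 nodes with a double edge at one end; the terminal node there is the unique short simple root (B_4), so the type is B_4 (the algebra so(9)).

type B_4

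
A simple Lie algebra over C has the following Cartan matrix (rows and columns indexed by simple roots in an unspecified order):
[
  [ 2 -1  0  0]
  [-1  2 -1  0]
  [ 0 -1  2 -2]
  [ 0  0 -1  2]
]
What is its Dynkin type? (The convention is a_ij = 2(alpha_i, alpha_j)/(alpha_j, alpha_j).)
The matrix has rank 4 with 2's on the diagonal. Reading the off-diagonal entries as Dynkin edges (a single edge where a_ij = a_ji = -1; a double or triple edge where a_ij * a_ji = 2 or 3), the diagram is a chain of 4 nodes with a double edge at one end; the terminal node there is the unique short simple root (B_4). One simple-root ordering that puts it in standard form is (alpha_1, alpha_2, alpha_3, alpha_4). So the algebra is type B_4, i.e. so(9).

B_4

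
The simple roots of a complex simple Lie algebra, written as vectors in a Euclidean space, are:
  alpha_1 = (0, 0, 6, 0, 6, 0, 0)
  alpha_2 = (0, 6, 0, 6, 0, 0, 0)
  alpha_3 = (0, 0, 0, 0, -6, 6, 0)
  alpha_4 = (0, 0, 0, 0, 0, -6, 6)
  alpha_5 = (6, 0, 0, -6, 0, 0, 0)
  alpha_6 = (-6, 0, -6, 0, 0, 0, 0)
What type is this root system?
Compute the Cartan integers a_ij = 2(alpha_i, alpha_j)/(alpha_j, alpha_j); the resulting 6x6 Cartan matrix is
[[2, 0, -1, 0, 0, -1], [0, 2, 0, 0, -1, 0], [-1, 0, 2, -1, 0, 0], [0, 0, -1, 2, 0, 0], [0, -1, 0, 0, 2, -1], [-1, 0, 0, 0, -1, 2]].
All simple roots have the same length, so the diagram is simply laced. The associated Dynkin diagram is a chain of 6 nodes with single edges (A_6), so the type is A_6 (the algebra sl(7)).

A_6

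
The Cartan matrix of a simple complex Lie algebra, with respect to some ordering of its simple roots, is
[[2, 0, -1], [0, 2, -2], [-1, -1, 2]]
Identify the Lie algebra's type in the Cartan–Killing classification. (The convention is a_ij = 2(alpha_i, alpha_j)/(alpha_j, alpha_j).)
The matrix has rank 3 with 2's on the diagonal. Reading the off-diagonal entries as Dynkin edges (a single edge where a_ij = a_ji = -1; a double or triple edge where a_ij * a_ji = 2 or 3), the diagram is a chain of 3 nodes with a double edge at one end; the terminal node there is the unique long simple root (C_3). One simple-root ordering that puts it in standard form is (alpha_1, alpha_3, alpha_2). So the algebra is type C_3, i.e. sp(6).

C_3 (sp(6))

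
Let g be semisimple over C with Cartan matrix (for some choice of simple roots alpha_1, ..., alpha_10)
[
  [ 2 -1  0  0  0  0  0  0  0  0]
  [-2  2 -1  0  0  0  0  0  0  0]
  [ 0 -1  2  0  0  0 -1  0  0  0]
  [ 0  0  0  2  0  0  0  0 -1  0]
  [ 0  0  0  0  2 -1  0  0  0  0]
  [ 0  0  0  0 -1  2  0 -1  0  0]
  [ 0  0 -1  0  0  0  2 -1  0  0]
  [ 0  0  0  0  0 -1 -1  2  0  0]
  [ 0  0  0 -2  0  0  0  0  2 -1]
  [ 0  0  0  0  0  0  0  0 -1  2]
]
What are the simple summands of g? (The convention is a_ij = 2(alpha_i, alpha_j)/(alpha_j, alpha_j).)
type B_3 + type B_7

The diagram associated to this matrix has two connected components: the simple roots {alpha_4, alpha_9, alpha_10} form a chain of 3 nodes with a double edge at one end; the terminal node there is the unique short simple root (B_3), and {alpha_1, alpha_2, alpha_3, alpha_5, alpha_6, alpha_7, alpha_8} form a chain of 7 nodes with a double edge at one end; the terminal node there is the unique short simple root (B_7). A semisimple Lie algebra decomposes uniquely as the direct sum of simple ideals, one per connected component of its Dynkin diagram, so g ≅ B_3 ⊕ B_7 (dimension 21 + 105 = 126).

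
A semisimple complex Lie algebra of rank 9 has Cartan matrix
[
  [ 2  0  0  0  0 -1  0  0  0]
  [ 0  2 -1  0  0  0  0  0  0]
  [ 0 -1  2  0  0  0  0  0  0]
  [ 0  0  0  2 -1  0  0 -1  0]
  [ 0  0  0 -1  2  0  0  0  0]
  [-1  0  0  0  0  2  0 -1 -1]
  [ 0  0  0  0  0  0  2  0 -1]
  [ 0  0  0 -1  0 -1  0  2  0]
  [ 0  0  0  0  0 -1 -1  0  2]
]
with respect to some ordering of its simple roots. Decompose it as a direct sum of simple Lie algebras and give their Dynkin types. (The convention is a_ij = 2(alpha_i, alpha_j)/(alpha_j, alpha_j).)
A_2 ⊕ E_7

The diagram associated to this matrix has two connected components: the simple roots {alpha_2, alpha_3} form a chain of 2 nodes with single edges (A_2), and {alpha_1, alpha_4, alpha_5, alpha_6, alpha_7, alpha_8, alpha_9} form a chain of 6 nodes with one extra node attached to the third node from one end (E_7). A semisimple Lie algebra decomposes uniquely as the direct sum of simple ideals, one per connected component of its Dynkin diagram, so g ≅ A_2 ⊕ E_7 (dimension 8 + 133 = 141).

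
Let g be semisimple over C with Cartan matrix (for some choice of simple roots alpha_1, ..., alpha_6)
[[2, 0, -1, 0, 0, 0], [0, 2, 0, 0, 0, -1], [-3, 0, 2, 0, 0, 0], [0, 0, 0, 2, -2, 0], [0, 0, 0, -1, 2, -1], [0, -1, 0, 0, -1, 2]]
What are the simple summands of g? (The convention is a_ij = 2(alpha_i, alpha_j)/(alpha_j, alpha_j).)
C4 + G2

The diagram associated to this matrix has two connected components: the simple roots {alpha_2, alpha_4, alpha_5, alpha_6} form a chain of 4 nodes with a double edge at one end; the terminal node there is the unique long simple root (C_4), and {alpha_1, alpha_3} form two nodes joined by a triple edge (G_2). A semisimple Lie algebra decomposes uniquely as the direct sum of simple ideals, one per connected component of its Dynkin diagram, so g ≅ C_4 ⊕ G_2 (dimension 36 + 14 = 50).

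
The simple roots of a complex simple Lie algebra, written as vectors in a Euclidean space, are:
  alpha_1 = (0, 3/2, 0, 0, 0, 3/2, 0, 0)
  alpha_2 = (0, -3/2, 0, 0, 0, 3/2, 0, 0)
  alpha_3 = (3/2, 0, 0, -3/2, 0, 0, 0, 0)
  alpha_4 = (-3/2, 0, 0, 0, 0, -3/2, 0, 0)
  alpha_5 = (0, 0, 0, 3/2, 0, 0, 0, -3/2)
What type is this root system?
Compute the Cartan integers a_ij = 2(alpha_i, alpha_j)/(alpha_j, alpha_j); the resulting 5x5 Cartan matrix is
[[2, 0, 0, -1, 0], [0, 2, 0, -1, 0], [0, 0, 2, -1, -1], [-1, -1, -1, 2, 0], [0, 0, -1, 0, 2]].
All simple roots have the same length, so the diagram is simply laced. The associated Dynkin diagram is a chain of 3 nodes with a fork of two nodes at one end (D_5), so the type is D_5 (the algebra so(10)).

D5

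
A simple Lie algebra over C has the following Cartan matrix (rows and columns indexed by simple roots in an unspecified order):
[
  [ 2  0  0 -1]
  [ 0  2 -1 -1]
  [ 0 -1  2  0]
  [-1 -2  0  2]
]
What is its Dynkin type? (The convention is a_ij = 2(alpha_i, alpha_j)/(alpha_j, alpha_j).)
type F_4

The matrix has rank 4 with 2's on the diagonal. Reading the off-diagonal entries as Dynkin edges (a single edge where a_ij = a_ji = -1; a double or triple edge where a_ij * a_ji = 2 or 3), the diagram is a chain of 4 nodes with a double edge between the middle two (F_4). One simple-root ordering that puts it in standard form is (alpha_1, alpha_4, alpha_2, alpha_3). So the algebra is type F_4.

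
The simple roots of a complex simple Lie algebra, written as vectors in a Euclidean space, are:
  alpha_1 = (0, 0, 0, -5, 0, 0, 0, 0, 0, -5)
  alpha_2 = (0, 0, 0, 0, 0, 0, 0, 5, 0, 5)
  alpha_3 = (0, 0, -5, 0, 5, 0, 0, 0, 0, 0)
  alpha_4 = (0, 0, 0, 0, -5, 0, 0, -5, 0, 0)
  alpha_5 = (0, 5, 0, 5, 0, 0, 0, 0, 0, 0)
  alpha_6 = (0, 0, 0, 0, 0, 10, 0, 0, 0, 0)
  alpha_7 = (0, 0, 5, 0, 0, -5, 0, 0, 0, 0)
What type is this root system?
Compute the Cartan integers a_ij = 2(alpha_i, alpha_j)/(alpha_j, alpha_j); the resulting 7x7 Cartan matrix is
[[2, -1, 0, 0, -1, 0, 0], [-1, 2, 0, -1, 0, 0, 0], [0, 0, 2, -1, 0, 0, -1], [0, -1, -1, 2, 0, 0, 0], [-1, 0, 0, 0, 2, 0, 0], [0, 0, 0, 0, 0, 2, -2], [0, 0, -1, 0, 0, -1, 2]].
The roots have two lengths (squared-length ratio 2:1); the short ones are alpha_{1,2,3,4,5,7}. The associated Dynkin diagram is a chain of 7 nodes with a double edge at one end; the terminal node there is the unique long simple root (C_7), so the type is C_7 (the algebra sp(14)).

C_7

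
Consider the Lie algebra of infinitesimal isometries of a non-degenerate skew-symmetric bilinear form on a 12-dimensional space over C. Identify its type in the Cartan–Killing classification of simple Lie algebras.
type C_6

This is sp(12), which has dimension 12(12+1)/2 = 78 and rank 12/2 = 6. In the classification of classical Lie algebras, the symplectic algebra sp(2n) has type C_n; here n = 6, so the Dynkin diagram is a chain of 6 nodes with a double edge at one end; the terminal node there is the unique long simple root (C_6). Hence the type is C_6.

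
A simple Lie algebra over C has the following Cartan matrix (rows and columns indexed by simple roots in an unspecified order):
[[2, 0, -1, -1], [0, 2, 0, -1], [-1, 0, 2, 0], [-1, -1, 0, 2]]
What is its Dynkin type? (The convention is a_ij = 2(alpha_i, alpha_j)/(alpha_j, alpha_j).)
type A_4

The matrix has rank 4 with 2's on the diagonal. Reading the off-diagonal entries as Dynkin edges (a single edge where a_ij = a_ji = -1; a double or triple edge where a_ij * a_ji = 2 or 3), the diagram is a chain of 4 nodes with single edges (A_4). One simple-root ordering that puts it in standard form is (alpha_2, alpha_4, alpha_1, alpha_3). So the algebra is type A_4, i.e. sl(5).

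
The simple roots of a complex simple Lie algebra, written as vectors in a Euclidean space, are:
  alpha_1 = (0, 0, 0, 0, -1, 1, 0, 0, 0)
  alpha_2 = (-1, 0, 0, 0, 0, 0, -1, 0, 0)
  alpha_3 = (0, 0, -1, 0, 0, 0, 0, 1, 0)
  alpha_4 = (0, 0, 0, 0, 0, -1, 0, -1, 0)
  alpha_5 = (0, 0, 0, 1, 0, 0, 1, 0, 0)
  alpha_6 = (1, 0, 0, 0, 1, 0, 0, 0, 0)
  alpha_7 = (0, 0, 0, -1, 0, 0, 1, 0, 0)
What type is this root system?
Compute the Cartan integers a_ij = 2(alpha_i, alpha_j)/(alpha_j, alpha_j); the resulting 7x7 Cartan matrix is
[[2, 0, 0, -1, 0, -1, 0], [0, 2, 0, 0, -1, -1, -1], [0, 0, 2, -1, 0, 0, 0], [-1, 0, -1, 2, 0, 0, 0], [0, -1, 0, 0, 2, 0, 0], [-1, -1, 0, 0, 0, 2, 0], [0, -1, 0, 0, 0, 0, 2]].
All simple roots have the same length, so the diagram is simply laced. The associated Dynkin diagram is a chain of 5 nodes with a fork of two nodes at one end (D_7), so the type is D_7 (the algebra so(14)).

D_7 (so(14))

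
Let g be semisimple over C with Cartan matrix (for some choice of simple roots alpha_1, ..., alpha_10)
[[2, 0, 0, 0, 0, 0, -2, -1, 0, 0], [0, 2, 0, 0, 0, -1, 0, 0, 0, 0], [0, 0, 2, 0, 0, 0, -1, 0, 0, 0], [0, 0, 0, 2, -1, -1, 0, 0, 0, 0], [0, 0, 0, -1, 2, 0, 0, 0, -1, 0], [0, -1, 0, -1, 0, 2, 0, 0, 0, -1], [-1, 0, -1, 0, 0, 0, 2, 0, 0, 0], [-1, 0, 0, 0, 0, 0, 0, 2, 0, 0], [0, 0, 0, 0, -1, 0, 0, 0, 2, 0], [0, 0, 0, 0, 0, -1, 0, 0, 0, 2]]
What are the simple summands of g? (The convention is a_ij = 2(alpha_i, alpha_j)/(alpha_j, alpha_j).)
D_6 (so(12)) ⊕ F_4

The diagram associated to this matrix has two connected components: the simple roots {alpha_2, alpha_4, alpha_5, alpha_6, alpha_9, alpha_10} form a chain of 4 nodes with a fork of two nodes at one end (D_6), and {alpha_1, alpha_3, alpha_7, alpha_8} form a chain of 4 nodes with a double edge between the middle two (F_4). A semisimple Lie algebra decomposes uniquely as the direct sum of simple ideals, one per connected component of its Dynkin diagram, so g ≅ D_6 ⊕ F_4 (dimension 66 + 52 = 118).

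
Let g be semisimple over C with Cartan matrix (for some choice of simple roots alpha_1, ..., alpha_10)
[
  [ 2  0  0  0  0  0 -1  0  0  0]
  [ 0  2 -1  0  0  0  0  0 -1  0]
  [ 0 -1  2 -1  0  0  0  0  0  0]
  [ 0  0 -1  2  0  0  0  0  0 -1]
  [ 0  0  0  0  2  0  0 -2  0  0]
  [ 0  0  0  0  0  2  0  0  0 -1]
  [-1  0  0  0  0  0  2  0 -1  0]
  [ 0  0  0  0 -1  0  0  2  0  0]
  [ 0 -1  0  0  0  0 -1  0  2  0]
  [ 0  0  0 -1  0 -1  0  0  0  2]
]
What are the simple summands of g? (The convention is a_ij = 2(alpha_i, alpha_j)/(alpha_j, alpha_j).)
A8 ⊕ B2

The diagram associated to this matrix has two connected components: the simple roots {alpha_1, alpha_2, alpha_3, alpha_4, alpha_6, alpha_7, alpha_9, alpha_10} form a chain of 8 nodes with single edges (A_8), and {alpha_5, alpha_8} form a chain of 2 nodes with a double edge at one end; the terminal node there is the unique short simple root (B_2). A semisimple Lie algebra decomposes uniquely as the direct sum of simple ideals, one per connected component of its Dynkin diagram, so g ≅ A_8 ⊕ B_2 (dimension 80 + 10 = 90).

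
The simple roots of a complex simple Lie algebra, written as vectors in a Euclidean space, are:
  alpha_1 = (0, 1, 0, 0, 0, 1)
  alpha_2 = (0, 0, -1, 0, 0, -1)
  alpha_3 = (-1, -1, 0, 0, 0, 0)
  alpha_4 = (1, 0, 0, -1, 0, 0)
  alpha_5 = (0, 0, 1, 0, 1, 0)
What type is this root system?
A5

Compute the Cartan integers a_ij = 2(alpha_i, alpha_j)/(alpha_j, alpha_j); the resulting 5x5 Cartan matrix is
[[2, -1, -1, 0, 0], [-1, 2, 0, 0, -1], [-1, 0, 2, -1, 0], [0, 0, -1, 2, 0], [0, -1, 0, 0, 2]].
All simple roots have the same length, so the diagram is simply laced. The associated Dynkin diagram is a chain of 5 nodes with single edges (A_5), so the type is A_5 (the algebra sl(6)).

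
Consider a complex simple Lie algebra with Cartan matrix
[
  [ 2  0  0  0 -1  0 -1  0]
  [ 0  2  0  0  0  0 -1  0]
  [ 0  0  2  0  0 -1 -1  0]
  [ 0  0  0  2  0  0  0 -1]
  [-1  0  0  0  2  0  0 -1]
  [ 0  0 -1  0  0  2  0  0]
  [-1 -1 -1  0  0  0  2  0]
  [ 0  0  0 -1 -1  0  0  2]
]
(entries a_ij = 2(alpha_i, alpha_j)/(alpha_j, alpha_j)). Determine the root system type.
The matrix has rank 8 with 2's on the diagonal. Reading the off-diagonal entries as Dynkin edges (a single edge where a_ij = a_ji = -1; a double or triple edge where a_ij * a_ji = 2 or 3), the diagram is a chain of 7 nodes with one extra node attached to the third node from one end (E_8). One simple-root ordering that puts it in standard form is (alpha_6, alpha_2, alpha_3, alpha_7, alpha_1, alpha_5, alpha_8, alpha_4). So the algebra is type E_8.

E_8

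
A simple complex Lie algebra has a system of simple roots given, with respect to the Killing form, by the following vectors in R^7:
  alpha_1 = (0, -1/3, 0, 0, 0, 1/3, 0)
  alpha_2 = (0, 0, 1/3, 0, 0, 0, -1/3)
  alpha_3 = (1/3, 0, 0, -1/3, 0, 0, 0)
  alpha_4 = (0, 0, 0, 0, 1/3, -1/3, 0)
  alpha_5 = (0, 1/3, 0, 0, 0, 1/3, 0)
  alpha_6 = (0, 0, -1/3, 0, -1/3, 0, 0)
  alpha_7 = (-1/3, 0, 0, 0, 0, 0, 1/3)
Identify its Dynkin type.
Compute the Cartan integers a_ij = 2(alpha_i, alpha_j)/(alpha_j, alpha_j); the resulting 7x7 Cartan matrix is
[[2, 0, 0, -1, 0, 0, 0], [0, 2, 0, 0, 0, -1, -1], [0, 0, 2, 0, 0, 0, -1], [-1, 0, 0, 2, -1, -1, 0], [0, 0, 0, -1, 2, 0, 0], [0, -1, 0, -1, 0, 2, 0], [0, -1, -1, 0, 0, 0, 2]].
All simple roots have the same length, so the diagram is simply laced. The associated Dynkin diagram is a chain of 5 nodes with a fork of two nodes at one end (D_7), so the type is D_7 (the algebra so(14)).

D_7 (so(14))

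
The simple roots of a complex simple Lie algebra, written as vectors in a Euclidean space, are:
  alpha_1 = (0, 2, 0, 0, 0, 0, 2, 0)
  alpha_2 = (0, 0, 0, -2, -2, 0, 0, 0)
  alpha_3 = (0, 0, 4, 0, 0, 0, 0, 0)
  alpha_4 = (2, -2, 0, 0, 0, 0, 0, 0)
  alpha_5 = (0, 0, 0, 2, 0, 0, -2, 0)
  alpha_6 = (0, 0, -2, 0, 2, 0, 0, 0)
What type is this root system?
type C_6

Compute the Cartan integers a_ij = 2(alpha_i, alpha_j)/(alpha_j, alpha_j); the resulting 6x6 Cartan matrix is
[[2, 0, 0, -1, -1, 0], [0, 2, 0, 0, -1, -1], [0, 0, 2, 0, 0, -2], [-1, 0, 0, 2, 0, 0], [-1, -1, 0, 0, 2, 0], [0, -1, -1, 0, 0, 2]].
The roots have two lengths (squared-length ratio 2:1); the short ones are alpha_{1,2,4,5,6}. The associated Dynkin diagram is a chain of 6 nodes with a double edge at one end; the terminal node there is the unique long simple root (C_6), so the type is C_6 (the algebra sp(12)).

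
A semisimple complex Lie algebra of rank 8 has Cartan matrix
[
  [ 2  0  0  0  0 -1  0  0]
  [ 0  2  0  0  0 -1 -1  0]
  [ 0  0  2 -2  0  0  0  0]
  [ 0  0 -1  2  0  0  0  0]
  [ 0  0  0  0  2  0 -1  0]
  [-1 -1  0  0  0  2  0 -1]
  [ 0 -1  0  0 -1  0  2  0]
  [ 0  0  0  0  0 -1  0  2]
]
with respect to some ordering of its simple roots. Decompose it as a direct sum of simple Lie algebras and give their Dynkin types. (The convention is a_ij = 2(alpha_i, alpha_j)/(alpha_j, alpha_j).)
The diagram associated to this matrix has two connected components: the simple roots {alpha_3, alpha_4} form a chain of 2 nodes with a double edge at one end; the terminal node there is the unique short simple root (B_2), and {alpha_1, alpha_2, alpha_5, alpha_6, alpha_7, alpha_8} form a chain of 4 nodes with a fork of two nodes at one end (D_6). A semisimple Lie algebra decomposes uniquely as the direct sum of simple ideals, one per connected component of its Dynkin diagram, so g ≅ B_2 ⊕ D_6 (dimension 10 + 66 = 76).

B_2 + D_6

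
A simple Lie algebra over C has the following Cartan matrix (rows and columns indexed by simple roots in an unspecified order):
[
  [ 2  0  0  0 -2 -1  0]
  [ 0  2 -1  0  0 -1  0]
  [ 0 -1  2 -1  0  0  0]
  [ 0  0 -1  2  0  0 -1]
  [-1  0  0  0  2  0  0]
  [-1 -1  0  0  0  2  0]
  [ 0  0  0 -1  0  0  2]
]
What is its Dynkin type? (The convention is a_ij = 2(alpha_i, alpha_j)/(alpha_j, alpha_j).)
The matrix has rank 7 with 2's on the diagonal. Reading the off-diagonal entries as Dynkin edges (a single edge where a_ij = a_ji = -1; a double or triple edge where a_ij * a_ji = 2 or 3), the diagram is a chain of 7 nodes with a double edge at one end; the terminal node there is the unique short simple root (B_7). One simple-root ordering that puts it in standard form is (alpha_7, alpha_4, alpha_3, alpha_2, alpha_6, alpha_1, alpha_5). So the algebra is type B_7, i.e. so(15).

type B_7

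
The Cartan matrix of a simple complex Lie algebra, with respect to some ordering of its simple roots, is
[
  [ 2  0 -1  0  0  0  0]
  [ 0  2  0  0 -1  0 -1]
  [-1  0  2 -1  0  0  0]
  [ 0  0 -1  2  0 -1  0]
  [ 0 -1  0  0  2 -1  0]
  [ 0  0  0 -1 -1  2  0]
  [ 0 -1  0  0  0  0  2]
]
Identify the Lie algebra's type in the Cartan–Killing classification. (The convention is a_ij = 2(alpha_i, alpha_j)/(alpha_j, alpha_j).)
The matrix has rank 7 with 2's on the diagonal. Reading the off-diagonal entries as Dynkin edges (a single edge where a_ij = a_ji = -1; a double or triple edge where a_ij * a_ji = 2 or 3), the diagram is a chain of 7 nodes with single edges (A_7). One simple-root ordering that puts it in standard form is (alpha_7, alpha_2, alpha_5, alpha_6, alpha_4, alpha_3, alpha_1). So the algebra is type A_7, i.e. sl(8).

A_7 (sl(8))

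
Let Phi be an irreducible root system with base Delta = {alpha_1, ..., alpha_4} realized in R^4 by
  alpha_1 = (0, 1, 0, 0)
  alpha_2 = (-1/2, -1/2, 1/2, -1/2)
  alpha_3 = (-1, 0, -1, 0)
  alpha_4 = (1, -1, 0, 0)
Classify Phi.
Compute the Cartan integers a_ij = 2(alpha_i, alpha_j)/(alpha_j, alpha_j); the resulting 4x4 Cartan matrix is
[[2, -1, 0, -1], [-1, 2, 0, 0], [0, 0, 2, -1], [-2, 0, -1, 2]].
The roots have two lengths (squared-length ratio 2:1); the short ones are alpha_{1,2}. The associated Dynkin diagram is a chain of 4 nodes with a double edge between the middle two (F_4), so the type is F_4.

F_4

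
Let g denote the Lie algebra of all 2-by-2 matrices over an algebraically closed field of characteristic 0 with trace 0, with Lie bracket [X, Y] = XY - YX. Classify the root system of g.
A_1

This is sl(2), which has dimension 2^2 - 1 = 3 and rank 2 - 1 = 1 (a Cartan subalgebra is the diagonal traceless matrices). In the classification of classical Lie algebras, the special linear algebra sl(n+1) has type A_n; here n = 1, so the Dynkin diagram is a chain of 1 nodes with single edges (A_1). Hence the type is A_1.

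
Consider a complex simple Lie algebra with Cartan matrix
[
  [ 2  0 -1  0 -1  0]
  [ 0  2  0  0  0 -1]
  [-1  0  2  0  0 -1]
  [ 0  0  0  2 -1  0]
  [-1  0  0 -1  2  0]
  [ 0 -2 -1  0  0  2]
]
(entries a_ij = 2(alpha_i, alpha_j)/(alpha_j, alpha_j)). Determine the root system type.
The matrix has rank 6 with 2's on the diagonal. Reading the off-diagonal entries as Dynkin edges (a single edge where a_ij = a_ji = -1; a double or triple edge where a_ij * a_ji = 2 or 3), the diagram is a chain of 6 nodes with a double edge at one end; the terminal node there is the unique short simple root (B_6). One simple-root ordering that puts it in standard form is (alpha_4, alpha_5, alpha_1, alpha_3, alpha_6, alpha_2). So the algebra is type B_6, i.e. so(13).

B_6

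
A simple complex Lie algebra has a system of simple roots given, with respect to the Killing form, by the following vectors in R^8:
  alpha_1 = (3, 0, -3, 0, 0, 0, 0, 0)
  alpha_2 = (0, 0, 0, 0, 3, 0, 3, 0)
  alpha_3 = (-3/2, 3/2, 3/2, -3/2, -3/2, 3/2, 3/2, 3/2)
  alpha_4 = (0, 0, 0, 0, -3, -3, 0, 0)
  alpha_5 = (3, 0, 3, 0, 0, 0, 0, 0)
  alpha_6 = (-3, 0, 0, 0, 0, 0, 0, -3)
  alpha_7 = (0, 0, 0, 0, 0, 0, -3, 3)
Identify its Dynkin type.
E7

Compute the Cartan integers a_ij = 2(alpha_i, alpha_j)/(alpha_j, alpha_j); the resulting 7x7 Cartan matrix is
[[2, 0, -1, 0, 0, -1, 0], [0, 2, 0, -1, 0, 0, -1], [-1, 0, 2, 0, 0, 0, 0], [0, -1, 0, 2, 0, 0, 0], [0, 0, 0, 0, 2, -1, 0], [-1, 0, 0, 0, -1, 2, -1], [0, -1, 0, 0, 0, -1, 2]].
All simple roots have the same length, so the diagram is simply laced. The associated Dynkin diagram is a chain of 6 nodes with one extra node attached to the third node from one end (E_7), so the type is E_7.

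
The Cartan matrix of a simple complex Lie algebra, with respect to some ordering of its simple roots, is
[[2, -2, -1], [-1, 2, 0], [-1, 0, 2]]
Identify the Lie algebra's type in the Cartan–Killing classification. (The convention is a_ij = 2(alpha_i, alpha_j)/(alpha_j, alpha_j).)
B_3

The matrix has rank 3 with 2's on the diagonal. Reading the off-diagonal entries as Dynkin edges (a single edge where a_ij = a_ji = -1; a double or triple edge where a_ij * a_ji = 2 or 3), the diagram is a chain of 3 nodes with a double edge at one end; the terminal node there is the unique short simple root (B_3). One simple-root ordering that puts it in standard form is (alpha_3, alpha_1, alpha_2). So the algebra is type B_3, i.e. so(7).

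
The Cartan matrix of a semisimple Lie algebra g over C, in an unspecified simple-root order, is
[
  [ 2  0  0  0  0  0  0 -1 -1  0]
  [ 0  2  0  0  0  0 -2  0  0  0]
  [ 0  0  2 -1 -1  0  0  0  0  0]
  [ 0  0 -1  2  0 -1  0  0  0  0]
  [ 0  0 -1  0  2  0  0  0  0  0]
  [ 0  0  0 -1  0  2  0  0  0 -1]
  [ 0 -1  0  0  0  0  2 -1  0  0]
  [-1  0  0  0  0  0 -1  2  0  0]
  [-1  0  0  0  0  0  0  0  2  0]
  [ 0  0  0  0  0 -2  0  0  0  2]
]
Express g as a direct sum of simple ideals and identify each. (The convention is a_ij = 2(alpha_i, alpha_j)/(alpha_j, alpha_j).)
The diagram associated to this matrix has two connected components: the simple roots {alpha_1, alpha_2, alpha_7, alpha_8, alpha_9} form a chain of 5 nodes with a double edge at one end; the terminal node there is the unique long simple root (C_5), and {alpha_3, alpha_4, alpha_5, alpha_6, alpha_10} form a chain of 5 nodes with a double edge at one end; the terminal node there is the unique long simple root (C_5). A semisimple Lie algebra decomposes uniquely as the direct sum of simple ideals, one per connected component of its Dynkin diagram, so g ≅ C_5 ⊕ C_5 (dimension 55 + 55 = 110).

C5 ⊕ C5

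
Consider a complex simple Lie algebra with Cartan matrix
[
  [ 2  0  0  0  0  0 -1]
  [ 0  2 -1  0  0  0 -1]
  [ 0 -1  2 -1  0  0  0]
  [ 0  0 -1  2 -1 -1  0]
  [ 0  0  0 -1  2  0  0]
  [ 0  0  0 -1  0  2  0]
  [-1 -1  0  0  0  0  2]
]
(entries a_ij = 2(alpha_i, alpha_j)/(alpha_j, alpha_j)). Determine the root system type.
The matrix has rank 7 with 2's on the diagonal. Reading the off-diagonal entries as Dynkin edges (a single edge where a_ij = a_ji = -1; a double or triple edge where a_ij * a_ji = 2 or 3), the diagram is a chain of 5 nodes with a fork of two nodes at one end (D_7). One simple-root ordering that puts it in standard form is (alpha_1, alpha_7, alpha_2, alpha_3, alpha_4, alpha_6, alpha_5). So the algebra is type D_7, i.e. so(14).

D_7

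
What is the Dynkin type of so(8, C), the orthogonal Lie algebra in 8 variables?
This is so(8) with 8 even, which has dimension 8(8-1)/2 = 28 and rank 8/2 = 4. In the classification of classical Lie algebras, the orthogonal algebra so(2n) in an even number of variables has type D_n; here n = 4, so the Dynkin diagram is a chain of 2 nodes with a fork of two nodes at one end (D_4). Hence the type is D_4.

D4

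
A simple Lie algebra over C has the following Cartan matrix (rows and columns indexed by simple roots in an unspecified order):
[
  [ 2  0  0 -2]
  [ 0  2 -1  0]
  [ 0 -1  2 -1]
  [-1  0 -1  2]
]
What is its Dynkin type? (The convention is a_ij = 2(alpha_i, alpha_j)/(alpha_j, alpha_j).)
The matrix has rank 4 with 2's on the diagonal. Reading the off-diagonal entries as Dynkin edges (a single edge where a_ij = a_ji = -1; a double or triple edge where a_ij * a_ji = 2 or 3), the diagram is a chain of 4 nodes with a double edge at one end; the terminal node there is the unique long simple root (C_4). One simple-root ordering that puts it in standard form is (alpha_2, alpha_3, alpha_4, alpha_1). So the algebra is type C_4, i.e. sp(8).

type C_4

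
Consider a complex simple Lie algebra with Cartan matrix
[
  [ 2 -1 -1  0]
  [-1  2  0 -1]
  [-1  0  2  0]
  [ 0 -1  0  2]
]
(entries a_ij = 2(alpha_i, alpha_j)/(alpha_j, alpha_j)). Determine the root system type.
A4

The matrix has rank 4 with 2's on the diagonal. Reading the off-diagonal entries as Dynkin edges (a single edge where a_ij = a_ji = -1; a double or triple edge where a_ij * a_ji = 2 or 3), the diagram is a chain of 4 nodes with single edges (A_4). One simple-root ordering that puts it in standard form is (alpha_4, alpha_2, alpha_1, alpha_3). So the algebra is type A_4, i.e. sl(5).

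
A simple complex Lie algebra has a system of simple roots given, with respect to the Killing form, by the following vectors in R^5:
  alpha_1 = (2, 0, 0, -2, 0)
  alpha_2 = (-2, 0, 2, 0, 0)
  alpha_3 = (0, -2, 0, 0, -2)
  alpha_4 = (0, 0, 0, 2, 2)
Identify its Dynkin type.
Compute the Cartan integers a_ij = 2(alpha_i, alpha_j)/(alpha_j, alpha_j); the resulting 4x4 Cartan matrix is
[[2, -1, 0, -1], [-1, 2, 0, 0], [0, 0, 2, -1], [-1, 0, -1, 2]].
All simple roots have the same length, so the diagram is simply laced. The associated Dynkin diagram is a chain of 4 nodes with single edges (A_4), so the type is A_4 (the algebra sl(5)).

type A_4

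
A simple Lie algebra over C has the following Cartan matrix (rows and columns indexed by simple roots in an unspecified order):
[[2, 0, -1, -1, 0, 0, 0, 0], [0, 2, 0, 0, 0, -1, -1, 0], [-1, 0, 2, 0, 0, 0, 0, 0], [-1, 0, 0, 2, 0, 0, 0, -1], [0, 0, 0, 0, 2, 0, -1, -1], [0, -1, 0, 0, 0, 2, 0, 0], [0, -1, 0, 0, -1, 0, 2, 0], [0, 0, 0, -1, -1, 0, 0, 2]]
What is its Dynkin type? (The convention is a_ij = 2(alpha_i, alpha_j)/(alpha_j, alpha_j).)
The matrix has rank 8 with 2's on the diagonal. Reading the off-diagonal entries as Dynkin edges (a single edge where a_ij = a_ji = -1; a double or triple edge where a_ij * a_ji = 2 or 3), the diagram is a chain of 8 nodes with single edges (A_8). One simple-root ordering that puts it in standard form is (alpha_6, alpha_2, alpha_7, alpha_5, alpha_8, alpha_4, alpha_1, alpha_3). So the algebra is type A_8, i.e. sl(9).

type A_8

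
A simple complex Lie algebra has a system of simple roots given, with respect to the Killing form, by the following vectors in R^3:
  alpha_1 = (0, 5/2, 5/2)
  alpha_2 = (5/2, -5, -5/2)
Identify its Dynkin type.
G2

Compute the Cartan integers a_ij = 2(alpha_i, alpha_j)/(alpha_j, alpha_j); the resulting 2x2 Cartan matrix is
[[2, -1], [-3, 2]].
The roots have two lengths (squared-length ratio 3:1); the short ones are alpha_{1}. The associated Dynkin diagram is two nodes joined by a triple edge (G_2), so the type is G_2.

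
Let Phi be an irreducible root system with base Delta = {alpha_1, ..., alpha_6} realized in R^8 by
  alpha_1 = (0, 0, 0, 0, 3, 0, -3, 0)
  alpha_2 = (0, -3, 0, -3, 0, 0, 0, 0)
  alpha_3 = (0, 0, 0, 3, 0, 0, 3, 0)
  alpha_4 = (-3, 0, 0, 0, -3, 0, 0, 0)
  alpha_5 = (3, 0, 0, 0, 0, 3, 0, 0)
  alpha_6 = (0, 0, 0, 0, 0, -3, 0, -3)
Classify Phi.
Compute the Cartan integers a_ij = 2(alpha_i, alpha_j)/(alpha_j, alpha_j); the resulting 6x6 Cartan matrix is
[[2, 0, -1, -1, 0, 0], [0, 2, -1, 0, 0, 0], [-1, -1, 2, 0, 0, 0], [-1, 0, 0, 2, -1, 0], [0, 0, 0, -1, 2, -1], [0, 0, 0, 0, -1, 2]].
All simple roots have the same length, so the diagram is simply laced. The associated Dynkin diagram is a chain of 6 nodes with single edges (A_6), so the type is A_6 (the algebra sl(7)).

A6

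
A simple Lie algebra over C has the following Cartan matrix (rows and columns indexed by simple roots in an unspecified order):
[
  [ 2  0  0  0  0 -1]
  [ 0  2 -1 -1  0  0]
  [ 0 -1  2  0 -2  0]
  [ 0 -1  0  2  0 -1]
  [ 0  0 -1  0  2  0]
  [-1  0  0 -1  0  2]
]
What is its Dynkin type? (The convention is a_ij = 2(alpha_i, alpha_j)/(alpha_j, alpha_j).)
The matrix has rank 6 with 2's on the diagonal. Reading the off-diagonal entries as Dynkin edges (a single edge where a_ij = a_ji = -1; a double or triple edge where a_ij * a_ji = 2 or 3), the diagram is a chain of 6 nodes with a double edge at one end; the terminal node there is the unique short simple root (B_6). One simple-root ordering that puts it in standard form is (alpha_1, alpha_6, alpha_4, alpha_2, alpha_3, alpha_5). So the algebra is type B_6, i.e. so(13).

B_6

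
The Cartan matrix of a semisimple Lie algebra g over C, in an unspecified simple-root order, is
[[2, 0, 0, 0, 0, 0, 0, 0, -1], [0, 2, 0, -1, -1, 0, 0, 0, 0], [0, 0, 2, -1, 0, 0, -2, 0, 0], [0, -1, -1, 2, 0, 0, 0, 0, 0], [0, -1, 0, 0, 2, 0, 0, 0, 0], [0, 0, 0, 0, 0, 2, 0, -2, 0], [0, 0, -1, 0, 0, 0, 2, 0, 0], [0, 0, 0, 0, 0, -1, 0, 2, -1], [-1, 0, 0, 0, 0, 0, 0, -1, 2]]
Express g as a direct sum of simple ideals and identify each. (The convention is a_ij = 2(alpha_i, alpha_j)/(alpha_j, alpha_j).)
B5 + C4

The diagram associated to this matrix has two connected components: the simple roots {alpha_2, alpha_3, alpha_4, alpha_5, alpha_7} form a chain of 5 nodes with a double edge at one end; the terminal node there is the unique short simple root (B_5), and {alpha_1, alpha_6, alpha_8, alpha_9} form a chain of 4 nodes with a double edge at one end; the terminal node there is the unique long simple root (C_4). A semisimple Lie algebra decomposes uniquely as the direct sum of simple ideals, one per connected component of its Dynkin diagram, so g ≅ B_5 ⊕ C_4 (dimension 55 + 36 = 91).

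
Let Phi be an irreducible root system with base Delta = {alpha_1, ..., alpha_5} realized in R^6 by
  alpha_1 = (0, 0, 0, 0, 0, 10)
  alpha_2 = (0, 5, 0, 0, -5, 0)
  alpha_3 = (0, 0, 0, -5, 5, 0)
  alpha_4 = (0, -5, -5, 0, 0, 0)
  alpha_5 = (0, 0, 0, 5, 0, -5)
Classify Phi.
C_5 (sp(10))

Compute the Cartan integers a_ij = 2(alpha_i, alpha_j)/(alpha_j, alpha_j); the resulting 5x5 Cartan matrix is
[[2, 0, 0, 0, -2], [0, 2, -1, -1, 0], [0, -1, 2, 0, -1], [0, -1, 0, 2, 0], [-1, 0, -1, 0, 2]].
The roots have two lengths (squared-length ratio 2:1); the short ones are alpha_{2,3,4,5}. The associated Dynkin diagram is a chain of 5 nodes with a double edge at one end; the terminal node there is the unique long simple root (C_5), so the type is C_5 (the algebra sp(10)).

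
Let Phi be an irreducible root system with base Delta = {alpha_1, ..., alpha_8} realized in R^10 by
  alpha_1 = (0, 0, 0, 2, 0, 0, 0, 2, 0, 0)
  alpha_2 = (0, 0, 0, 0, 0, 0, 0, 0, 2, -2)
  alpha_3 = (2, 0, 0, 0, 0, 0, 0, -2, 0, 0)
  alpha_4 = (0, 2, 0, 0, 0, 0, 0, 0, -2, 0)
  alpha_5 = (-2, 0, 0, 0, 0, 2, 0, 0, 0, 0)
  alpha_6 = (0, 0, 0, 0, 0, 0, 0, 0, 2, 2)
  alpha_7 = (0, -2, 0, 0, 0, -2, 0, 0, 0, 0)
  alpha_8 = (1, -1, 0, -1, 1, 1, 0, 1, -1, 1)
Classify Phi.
Compute the Cartan integers a_ij = 2(alpha_i, alpha_j)/(alpha_j, alpha_j); the resulting 8x8 Cartan matrix is
[[2, 0, -1, 0, 0, 0, 0, 0], [0, 2, 0, -1, 0, 0, 0, -1], [-1, 0, 2, 0, -1, 0, 0, 0], [0, -1, 0, 2, 0, -1, -1, 0], [0, 0, -1, 0, 2, 0, -1, 0], [0, 0, 0, -1, 0, 2, 0, 0], [0, 0, 0, -1, -1, 0, 2, 0], [0, -1, 0, 0, 0, 0, 0, 2]].
All simple roots have the same length, so the diagram is simply laced. The associated Dynkin diagram is a chain of 7 nodes with one extra node attached to the third node from one end (E_8), so the type is E_8.

E8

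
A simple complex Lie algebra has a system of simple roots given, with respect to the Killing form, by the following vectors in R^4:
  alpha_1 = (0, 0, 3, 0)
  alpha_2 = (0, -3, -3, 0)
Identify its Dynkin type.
Compute the Cartan integers a_ij = 2(alpha_i, alpha_j)/(alpha_j, alpha_j); the resulting 2x2 Cartan matrix is
[[2, -1], [-2, 2]].
The roots have two lengths (squared-length ratio 2:1); the short ones are alpha_{1}. The associated Dynkin diagram is a chain of 2 nodes with a double edge at one end; the terminal node there is the unique short simple root (B_2), so the type is B_2 (the algebra so(5)).

B_2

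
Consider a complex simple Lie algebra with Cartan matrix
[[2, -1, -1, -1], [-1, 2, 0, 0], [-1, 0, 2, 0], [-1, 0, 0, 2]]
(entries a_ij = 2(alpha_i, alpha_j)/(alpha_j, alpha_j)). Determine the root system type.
D4

The matrix has rank 4 with 2's on the diagonal. Reading the off-diagonal entries as Dynkin edges (a single edge where a_ij = a_ji = -1; a double or triple edge where a_ij * a_ji = 2 or 3), the diagram is a chain of 2 nodes with a fork of two nodes at one end (D_4). One simple-root ordering that puts it in standard form is (alpha_2, alpha_1, alpha_4, alpha_3). So the algebra is type D_4, i.e. so(8).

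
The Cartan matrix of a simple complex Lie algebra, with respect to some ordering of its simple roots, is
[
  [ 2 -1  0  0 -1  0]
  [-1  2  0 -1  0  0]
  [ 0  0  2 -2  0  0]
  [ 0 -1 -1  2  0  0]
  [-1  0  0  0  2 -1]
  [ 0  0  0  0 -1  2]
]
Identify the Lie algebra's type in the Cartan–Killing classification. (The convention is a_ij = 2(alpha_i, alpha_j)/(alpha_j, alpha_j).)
The matrix has rank 6 with 2's on the diagonal. Reading the off-diagonal entries as Dynkin edges (a single edge where a_ij = a_ji = -1; a double or triple edge where a_ij * a_ji = 2 or 3), the diagram is a chain of 6 nodes with a double edge at one end; the terminal node there is the unique long simple root (C_6). One simple-root ordering that puts it in standard form is (alpha_6, alpha_5, alpha_1, alpha_2, alpha_4, alpha_3). So the algebra is type C_6, i.e. sp(12).

C_6 (sp(12))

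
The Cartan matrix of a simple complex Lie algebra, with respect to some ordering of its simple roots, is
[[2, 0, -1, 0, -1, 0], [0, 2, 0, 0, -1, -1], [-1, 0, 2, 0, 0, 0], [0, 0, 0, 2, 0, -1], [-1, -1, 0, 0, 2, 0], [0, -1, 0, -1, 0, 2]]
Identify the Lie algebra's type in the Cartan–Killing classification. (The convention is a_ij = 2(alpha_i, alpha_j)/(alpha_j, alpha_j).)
type A_6

The matrix has rank 6 with 2's on the diagonal. Reading the off-diagonal entries as Dynkin edges (a single edge where a_ij = a_ji = -1; a double or triple edge where a_ij * a_ji = 2 or 3), the diagram is a chain of 6 nodes with single edges (A_6). One simple-root ordering that puts it in standard form is (alpha_3, alpha_1, alpha_5, alpha_2, alpha_6, alpha_4). So the algebra is type A_6, i.e. sl(7).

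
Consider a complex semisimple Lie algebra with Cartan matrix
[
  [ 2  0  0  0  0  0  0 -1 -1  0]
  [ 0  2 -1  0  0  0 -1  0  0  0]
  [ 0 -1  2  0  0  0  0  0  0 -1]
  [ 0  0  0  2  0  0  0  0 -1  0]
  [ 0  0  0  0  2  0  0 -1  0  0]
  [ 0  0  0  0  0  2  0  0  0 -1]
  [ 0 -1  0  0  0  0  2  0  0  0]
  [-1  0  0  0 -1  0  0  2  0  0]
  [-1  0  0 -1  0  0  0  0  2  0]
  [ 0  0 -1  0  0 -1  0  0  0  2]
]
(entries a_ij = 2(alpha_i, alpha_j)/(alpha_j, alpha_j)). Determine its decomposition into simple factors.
The diagram associated to this matrix has two connected components: the simple roots {alpha_2, alpha_3, alpha_6, alpha_7, alpha_10} form a chain of 5 nodes with single edges (A_5), and {alpha_1, alpha_4, alpha_5, alpha_8, alpha_9} form a chain of 5 nodes with single edges (A_5). A semisimple Lie algebra decomposes uniquely as the direct sum of simple ideals, one per connected component of its Dynkin diagram, so g ≅ A_5 ⊕ A_5 (dimension 35 + 35 = 70).

A_5 + A_5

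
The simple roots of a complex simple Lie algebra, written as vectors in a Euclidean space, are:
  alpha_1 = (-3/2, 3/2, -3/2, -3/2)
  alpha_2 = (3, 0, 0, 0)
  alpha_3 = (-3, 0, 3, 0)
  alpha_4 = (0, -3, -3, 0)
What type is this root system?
Compute the Cartan integers a_ij = 2(alpha_i, alpha_j)/(alpha_j, alpha_j); the resulting 4x4 Cartan matrix is
[[2, -1, 0, 0], [-1, 2, -1, 0], [0, -2, 2, -1], [0, 0, -1, 2]].
The roots have two lengths (squared-length ratio 2:1); the short ones are alpha_{1,2}. The associated Dynkin diagram is a chain of 4 nodes with a double edge between the middle two (F_4), so the type is F_4.

type F_4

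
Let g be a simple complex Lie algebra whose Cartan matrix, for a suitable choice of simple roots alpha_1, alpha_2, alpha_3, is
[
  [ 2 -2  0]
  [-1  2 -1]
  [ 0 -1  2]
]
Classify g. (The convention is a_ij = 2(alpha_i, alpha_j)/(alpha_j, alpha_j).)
The matrix has rank 3 with 2's on the diagonal. Reading the off-diagonal entries as Dynkin edges (a single edge where a_ij = a_ji = -1; a double or triple edge where a_ij * a_ji = 2 or 3), the diagram is a chain of 3 nodes with a double edge at one end; the terminal node there is the unique long simple root (C_3). One simple-root ordering that puts it in standard form is (alpha_3, alpha_2, alpha_1). So the algebra is type C_3, i.e. sp(6).

C3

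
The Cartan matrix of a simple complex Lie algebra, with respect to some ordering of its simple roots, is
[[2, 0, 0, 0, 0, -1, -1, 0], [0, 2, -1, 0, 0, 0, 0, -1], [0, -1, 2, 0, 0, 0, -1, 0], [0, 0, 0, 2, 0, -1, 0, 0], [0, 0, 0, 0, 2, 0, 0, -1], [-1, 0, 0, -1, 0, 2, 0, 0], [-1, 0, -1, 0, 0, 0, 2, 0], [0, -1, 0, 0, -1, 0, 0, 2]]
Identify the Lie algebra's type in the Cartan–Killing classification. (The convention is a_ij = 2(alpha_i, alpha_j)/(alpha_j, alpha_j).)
A_8

The matrix has rank 8 with 2's on the diagonal. Reading the off-diagonal entries as Dynkin edges (a single edge where a_ij = a_ji = -1; a double or triple edge where a_ij * a_ji = 2 or 3), the diagram is a chain of 8 nodes with single edges (A_8). One simple-root ordering that puts it in standard form is (alpha_5, alpha_8, alpha_2, alpha_3, alpha_7, alpha_1, alpha_6, alpha_4). So the algebra is type A_8, i.e. sl(9).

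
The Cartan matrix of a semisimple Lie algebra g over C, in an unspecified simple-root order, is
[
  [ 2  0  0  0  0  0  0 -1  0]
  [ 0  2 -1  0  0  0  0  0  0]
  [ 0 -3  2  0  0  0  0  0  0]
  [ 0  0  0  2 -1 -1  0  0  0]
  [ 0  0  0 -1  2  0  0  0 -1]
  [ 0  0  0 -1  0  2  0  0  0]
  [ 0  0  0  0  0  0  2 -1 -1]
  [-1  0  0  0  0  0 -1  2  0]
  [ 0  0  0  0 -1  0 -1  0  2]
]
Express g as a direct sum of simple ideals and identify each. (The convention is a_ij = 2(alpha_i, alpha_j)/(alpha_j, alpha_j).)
A_7 (sl(8)) + G_2

The diagram associated to this matrix has two connected components: the simple roots {alpha_1, alpha_4, alpha_5, alpha_6, alpha_7, alpha_8, alpha_9} form a chain of 7 nodes with single edges (A_7), and {alpha_2, alpha_3} form two nodes joined by a triple edge (G_2). A semisimple Lie algebra decomposes uniquely as the direct sum of simple ideals, one per connected component of its Dynkin diagram, so g ≅ A_7 ⊕ G_2 (dimension 63 + 14 = 77).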